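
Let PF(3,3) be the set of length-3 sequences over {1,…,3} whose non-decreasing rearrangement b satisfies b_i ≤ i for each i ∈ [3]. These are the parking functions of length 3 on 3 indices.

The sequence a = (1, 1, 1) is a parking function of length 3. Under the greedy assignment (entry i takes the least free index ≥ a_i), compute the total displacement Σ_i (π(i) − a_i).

3

Σπ(i) = 1+…+3 = 6; Σa = 1+1+1 = 3; disp = 6−3 = 3.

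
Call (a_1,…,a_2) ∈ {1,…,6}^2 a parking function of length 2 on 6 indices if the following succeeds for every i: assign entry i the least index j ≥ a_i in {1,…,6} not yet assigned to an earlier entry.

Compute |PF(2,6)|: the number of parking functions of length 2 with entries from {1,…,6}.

35

#PF = (6−2+1)·(6+1)^(2−1) = 5×7 = 35
One tuple (5,5) → sorted (5,5): b_i ≤ 4+i ∀i, a PF.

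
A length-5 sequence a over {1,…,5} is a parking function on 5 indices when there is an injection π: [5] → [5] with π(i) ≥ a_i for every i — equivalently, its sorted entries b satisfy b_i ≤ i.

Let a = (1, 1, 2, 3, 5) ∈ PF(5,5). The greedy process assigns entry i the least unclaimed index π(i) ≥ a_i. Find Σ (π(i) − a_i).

3

Σπ(i) = 1+…+5 = 15; Σa = 1+1+2+3+5 = 12; disp = 15−12 = 3.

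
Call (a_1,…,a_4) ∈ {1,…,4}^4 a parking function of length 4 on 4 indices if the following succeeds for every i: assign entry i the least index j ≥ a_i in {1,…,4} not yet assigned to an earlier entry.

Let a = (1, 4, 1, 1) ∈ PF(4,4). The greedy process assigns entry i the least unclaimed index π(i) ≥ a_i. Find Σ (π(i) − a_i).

3

Σπ = 10 ({1..4} each once); Σa = 1+4+1+1 = 7; disp = 10−7 = 3.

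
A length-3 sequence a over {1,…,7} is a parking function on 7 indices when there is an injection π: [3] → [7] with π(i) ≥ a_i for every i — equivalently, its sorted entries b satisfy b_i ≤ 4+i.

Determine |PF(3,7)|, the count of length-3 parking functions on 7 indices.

320

|PF(3,7)| = 5·8^2 = 5×64 = 320 [KW]
E.g. (5,7,1) → sorted (1,5,7): b_i ≤ 4+i ∀i, a PF.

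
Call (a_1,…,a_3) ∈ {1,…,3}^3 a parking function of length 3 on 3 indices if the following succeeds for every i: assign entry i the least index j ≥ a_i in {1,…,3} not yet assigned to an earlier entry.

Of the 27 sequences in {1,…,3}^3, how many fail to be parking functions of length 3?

#PF = (3+1−3)·(3+1)^{3−1} = 1×16 = 16 (Pollak)
One tuple (3,1,3) → sorted (1,3,3): b_2=3>2, not a PF.
So 27 − 16 = 11 fail.

11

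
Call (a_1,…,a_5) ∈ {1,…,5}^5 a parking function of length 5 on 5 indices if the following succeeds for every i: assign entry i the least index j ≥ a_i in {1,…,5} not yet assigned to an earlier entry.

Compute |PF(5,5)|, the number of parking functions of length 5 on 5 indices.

1296

Count = (6−5)·6^(5−1) = 1×1296 = 1296 (Pollak)
E.g. (5,2,2,3,1) → sorted (1,2,2,3,5): b_i ≤ i ∀i, a PF.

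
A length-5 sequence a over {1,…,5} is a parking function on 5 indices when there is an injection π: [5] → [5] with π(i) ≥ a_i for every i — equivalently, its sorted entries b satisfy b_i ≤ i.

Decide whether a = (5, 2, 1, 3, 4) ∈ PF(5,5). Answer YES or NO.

Rearranged: b = (1, 2, 3, 4, 5).
  b_1=1 ≤ 1
  b_2=2 ≤ 2
  b_3=3 ≤ 3
  b_4=4 ≤ 4
  b_5=5 ≤ 5
All bounds hold ⇒ YES

YES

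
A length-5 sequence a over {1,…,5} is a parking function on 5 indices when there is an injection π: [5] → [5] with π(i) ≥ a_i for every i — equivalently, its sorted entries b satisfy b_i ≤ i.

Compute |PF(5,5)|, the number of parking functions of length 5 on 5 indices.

Count = (5−5+1)·(5+1)^(5−1) = 1·1296 = 1296
E.g. (1,4,3,2,1) → sorted (1,1,2,3,4): b_i ≤ i ∀i, a PF.

1296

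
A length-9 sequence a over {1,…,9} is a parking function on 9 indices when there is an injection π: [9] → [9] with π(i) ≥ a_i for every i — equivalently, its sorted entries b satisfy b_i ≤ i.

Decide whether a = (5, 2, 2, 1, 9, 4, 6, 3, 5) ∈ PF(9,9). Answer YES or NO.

Rearranged: b = (1, 2, 2, 3, 4, 5, 5, 6, 9).
  b_1=1 ≤ 1
  b_2=2 ≤ 2
  b_3=2 ≤ 3
  b_4=3 ≤ 4
  b_5=4 ≤ 5
  b_6=5 ≤ 6
  b_7=5 ≤ 7
  b_8=6 ≤ 8
  b_9=9 ≤ 9
All bounds hold ⇒ YES

YES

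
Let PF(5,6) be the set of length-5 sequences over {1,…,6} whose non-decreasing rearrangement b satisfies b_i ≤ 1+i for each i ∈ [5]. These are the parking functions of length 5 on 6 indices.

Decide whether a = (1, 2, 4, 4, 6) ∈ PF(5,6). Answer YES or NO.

Sorted: b = (1, 2, 4, 4, 6).
  b_1=1 ≤ 2
  b_2=2 ≤ 3
  b_3=4 ≤ 4
  b_4=4 ≤ 5
  b_5=6 ≤ 6
All bounds hold ⇒ YES

YES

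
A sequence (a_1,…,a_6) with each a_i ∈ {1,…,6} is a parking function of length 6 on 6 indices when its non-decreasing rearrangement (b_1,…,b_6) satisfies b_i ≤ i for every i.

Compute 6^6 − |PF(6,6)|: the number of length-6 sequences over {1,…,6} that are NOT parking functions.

Count = 1·7^5 = 1 · 16807 = 16807
Check (5,4,6,6,5,5) → sorted (4,5,5,5,6,6): b_1=4>1, not a PF.
6^6 − 16807 = 46656 − 16807 = 29849

29849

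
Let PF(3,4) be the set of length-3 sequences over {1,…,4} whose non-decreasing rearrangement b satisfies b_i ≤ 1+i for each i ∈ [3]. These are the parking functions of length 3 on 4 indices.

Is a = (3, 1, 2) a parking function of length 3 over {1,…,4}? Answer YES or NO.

Sorted: b = (1, 2, 3).
  b_1=1 ≤ 2
  b_2=2 ≤ 3
  b_3=3 ≤ 4
All bounds hold ⇒ YES

YES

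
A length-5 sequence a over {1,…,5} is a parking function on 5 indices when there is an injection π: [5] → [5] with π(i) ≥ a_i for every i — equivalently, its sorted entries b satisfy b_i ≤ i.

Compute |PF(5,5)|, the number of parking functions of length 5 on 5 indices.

|PF| = (5+1−5)·(5+1)^{5−1} = 1·1296 = 1296
One tuple (1,3,1,2,1) → sorted (1,1,1,2,3): b_i ≤ i ∀i, a PF.

1296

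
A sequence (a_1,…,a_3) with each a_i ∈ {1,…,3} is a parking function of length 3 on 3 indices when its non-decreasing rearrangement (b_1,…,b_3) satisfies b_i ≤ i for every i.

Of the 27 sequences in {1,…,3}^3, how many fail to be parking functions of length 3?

11

#PF = (3+1−3)·(3+1)^{3−1} = 1×16 = 16
Example (3,3,2) → sorted (2,3,3): b_1=2>1, not a PF.
Total 27; non-PF = 27−16 = 11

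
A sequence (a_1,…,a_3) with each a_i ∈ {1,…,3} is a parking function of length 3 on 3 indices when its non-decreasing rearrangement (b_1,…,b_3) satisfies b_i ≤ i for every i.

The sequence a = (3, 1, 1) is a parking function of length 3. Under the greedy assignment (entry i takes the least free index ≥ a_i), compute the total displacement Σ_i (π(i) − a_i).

Σπ = 3·4/2 = 6 (π permutes [3]); Σa = 3+1+1 = 5; disp = 6−5 = 1.

1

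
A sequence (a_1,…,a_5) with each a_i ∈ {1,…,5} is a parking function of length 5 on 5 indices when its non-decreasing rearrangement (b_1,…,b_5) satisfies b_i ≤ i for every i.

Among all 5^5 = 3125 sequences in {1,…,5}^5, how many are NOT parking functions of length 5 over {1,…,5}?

1829

#PF = (5+1−5)·(5+1)^{5−1} = 1·1296 = 1296 (Pollak)
Check (4,5,2,2,4) → sorted (2,2,4,4,5): b_1=2>1, not a PF.
5^5 − 1296 = 3125 − 1296 = 1829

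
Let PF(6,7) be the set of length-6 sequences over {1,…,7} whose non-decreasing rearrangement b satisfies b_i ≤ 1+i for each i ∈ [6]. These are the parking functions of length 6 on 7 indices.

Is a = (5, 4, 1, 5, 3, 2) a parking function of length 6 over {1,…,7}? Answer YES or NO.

YES

Sorted: b = (1, 2, 3, 4, 5, 5).
  b_1=1 ≤ 2
  b_2=2 ≤ 3
  b_3=3 ≤ 4
  b_4=4 ≤ 5
  b_5=5 ≤ 6
  b_6=5 ≤ 7
All bounds hold ⇒ YES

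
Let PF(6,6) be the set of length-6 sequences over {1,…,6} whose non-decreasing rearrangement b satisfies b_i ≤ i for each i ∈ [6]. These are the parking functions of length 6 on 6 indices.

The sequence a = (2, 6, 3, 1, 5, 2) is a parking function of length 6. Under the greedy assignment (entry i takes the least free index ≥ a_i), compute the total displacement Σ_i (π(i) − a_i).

2

Σπ(i) = 1+…+6 = 21; Σa = 2+6+3+1+5+2 = 19; disp = 21−19 = 2.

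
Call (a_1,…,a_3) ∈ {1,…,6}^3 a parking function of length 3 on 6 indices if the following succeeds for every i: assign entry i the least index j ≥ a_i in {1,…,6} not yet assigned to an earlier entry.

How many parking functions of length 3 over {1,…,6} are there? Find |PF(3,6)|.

196

#PF = (6+1−3)·(6+1)^{3−1} = 4·49 = 196 [KW]
One tuple (1,4,4) → sorted (1,4,4): b_i ≤ 3+i ∀i, a PF.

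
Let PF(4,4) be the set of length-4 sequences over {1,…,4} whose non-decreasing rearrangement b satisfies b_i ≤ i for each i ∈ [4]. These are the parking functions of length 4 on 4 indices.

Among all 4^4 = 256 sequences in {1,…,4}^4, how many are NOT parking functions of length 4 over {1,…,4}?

|PF| = (5−4)·5^(4−1) = 1·125 = 125
Example (4,2,4,2) → sorted (2,2,4,4): b_1=2>1, not a PF.
So 256 − 125 = 131 fail.

131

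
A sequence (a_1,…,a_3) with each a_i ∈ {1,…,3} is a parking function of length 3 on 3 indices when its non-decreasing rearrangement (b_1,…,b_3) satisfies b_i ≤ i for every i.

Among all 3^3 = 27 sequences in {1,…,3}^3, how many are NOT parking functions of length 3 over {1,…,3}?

11

|PF| = 1·4^2 = 1×16 = 16 (Konheim–Weiss)
Check (2,3,3) → sorted (2,3,3): b_1=2>1, not a PF.
So 27 − 16 = 11 fail.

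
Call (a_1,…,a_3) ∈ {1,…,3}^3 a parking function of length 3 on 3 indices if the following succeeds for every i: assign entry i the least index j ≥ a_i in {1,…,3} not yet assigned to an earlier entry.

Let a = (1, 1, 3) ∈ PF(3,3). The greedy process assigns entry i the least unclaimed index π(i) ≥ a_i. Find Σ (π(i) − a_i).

Σπ(i) = 1+…+3 = 6; Σa = 1+1+3 = 5; disp = 6−5 = 1.

1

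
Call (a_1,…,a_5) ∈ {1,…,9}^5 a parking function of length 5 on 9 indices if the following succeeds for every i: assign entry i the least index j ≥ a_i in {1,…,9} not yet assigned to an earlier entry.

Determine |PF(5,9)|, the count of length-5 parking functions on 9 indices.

50000

Count = (9+1−5)·(9+1)^{5−1} = 5·10000 = 50000
E.g. (7,6,4,1,6) → sorted (1,4,6,6,7): b_i ≤ 4+i ∀i, a PF.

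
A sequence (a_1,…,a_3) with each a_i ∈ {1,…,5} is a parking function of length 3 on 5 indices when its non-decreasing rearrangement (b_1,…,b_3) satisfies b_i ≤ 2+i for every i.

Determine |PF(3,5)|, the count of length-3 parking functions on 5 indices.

#PF = 3·6^2 = 3×36 = 108 [KW]
One tuple (2,4,1) → sorted (1,2,4): b_i ≤ 2+i ∀i, a PF.

108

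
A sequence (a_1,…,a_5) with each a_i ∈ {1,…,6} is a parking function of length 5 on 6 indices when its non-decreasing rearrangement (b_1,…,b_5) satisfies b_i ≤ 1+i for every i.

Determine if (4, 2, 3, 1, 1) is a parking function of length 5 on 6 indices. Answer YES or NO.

YES

Sorted: b = (1, 1, 2, 3, 4).
  b_1=1 ≤ 2
  b_2=1 ≤ 3
  b_3=2 ≤ 4
  b_4=3 ≤ 5
  b_5=4 ≤ 6
All bounds hold ⇒ YES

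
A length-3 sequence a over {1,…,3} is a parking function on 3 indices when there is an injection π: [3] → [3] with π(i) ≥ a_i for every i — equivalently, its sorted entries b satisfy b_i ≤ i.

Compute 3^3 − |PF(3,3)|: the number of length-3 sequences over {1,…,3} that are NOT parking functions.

Count = (4−3)·4^(3−1) = 1×16 = 16 (Konheim–Weiss)
Example (2,2,3) → sorted (2,2,3): b_1=2>1, not a PF.
So 27 − 16 = 11 fail.

11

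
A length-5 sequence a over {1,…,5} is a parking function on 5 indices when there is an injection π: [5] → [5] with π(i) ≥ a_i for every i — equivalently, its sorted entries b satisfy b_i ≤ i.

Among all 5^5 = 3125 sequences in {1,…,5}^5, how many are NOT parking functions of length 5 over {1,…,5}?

1829

|PF| = (5−5+1)·(5+1)^(5−1) = 1·1296 = 1296 [KW]
Check (5,5,5,5,2) → sorted (2,5,5,5,5): b_1=2>1, not a PF.
Total 3125; non-PF = 3125−1296 = 1829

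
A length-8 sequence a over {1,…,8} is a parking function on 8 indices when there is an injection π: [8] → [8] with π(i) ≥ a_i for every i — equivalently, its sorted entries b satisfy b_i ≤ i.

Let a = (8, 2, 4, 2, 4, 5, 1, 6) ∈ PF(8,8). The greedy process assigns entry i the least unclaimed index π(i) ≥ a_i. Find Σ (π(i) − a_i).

4

Σπ = 36 ({1..8} each once); Σa = 8+2+4+2+4+5+1+6 = 32; disp = 36−32 = 4.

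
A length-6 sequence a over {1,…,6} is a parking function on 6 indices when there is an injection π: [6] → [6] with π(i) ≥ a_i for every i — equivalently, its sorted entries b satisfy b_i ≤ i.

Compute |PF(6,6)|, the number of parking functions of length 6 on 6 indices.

16807

|PF(6,6)| = (7−6)·7^(6−1) = 1×16807 = 16807 [KW]
E.g. (2,1,4,4,3,6) → sorted (1,2,3,4,4,6): b_i ≤ i ∀i, a PF.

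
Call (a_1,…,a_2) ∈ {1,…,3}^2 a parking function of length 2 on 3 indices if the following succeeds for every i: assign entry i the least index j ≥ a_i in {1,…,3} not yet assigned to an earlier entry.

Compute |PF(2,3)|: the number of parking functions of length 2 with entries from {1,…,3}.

8

#PF = (4−2)·4^(2−1) = 2×4 = 8 (Pollak)
Check (3,1) → sorted (1,3): b_i ≤ 1+i ∀i, a PF.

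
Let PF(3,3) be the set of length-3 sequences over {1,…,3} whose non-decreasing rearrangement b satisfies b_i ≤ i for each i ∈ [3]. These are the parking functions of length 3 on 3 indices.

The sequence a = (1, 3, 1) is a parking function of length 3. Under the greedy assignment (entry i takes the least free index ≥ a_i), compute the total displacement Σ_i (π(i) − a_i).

Σπ(i) = 1+…+3 = 6; Σa = 1+3+1 = 5; disp = 6−5 = 1.

1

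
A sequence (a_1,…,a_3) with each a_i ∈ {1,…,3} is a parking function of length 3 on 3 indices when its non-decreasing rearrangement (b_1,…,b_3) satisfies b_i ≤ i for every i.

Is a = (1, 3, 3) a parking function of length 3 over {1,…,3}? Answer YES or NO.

NO

Order a: b = (1, 3, 3).
  b_1=1 ≤ 1
  b_2=3 > 2
  fails at i=2 ⇒ NO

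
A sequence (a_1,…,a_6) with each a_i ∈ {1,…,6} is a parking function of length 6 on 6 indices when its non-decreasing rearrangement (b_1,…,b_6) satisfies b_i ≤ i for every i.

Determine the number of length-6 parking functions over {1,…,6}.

|PF| = (6+1−6)·(6+1)^{6−1} = 1 · 16807 = 16807 (Pollak)
E.g. (2,6,4,2,3,1) → sorted (1,2,2,3,4,6): b_i ≤ i ∀i, a PF.

16807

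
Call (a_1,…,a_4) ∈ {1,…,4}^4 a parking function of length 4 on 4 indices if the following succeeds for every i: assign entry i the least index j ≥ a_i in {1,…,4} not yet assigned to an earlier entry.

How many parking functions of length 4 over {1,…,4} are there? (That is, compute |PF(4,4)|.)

125

#PF = (4+1−4)·(4+1)^{4−1} = 1 · 125 = 125 (Konheim–Weiss)
One tuple (1,3,2,2) → sorted (1,2,2,3): b_i ≤ i ∀i, a PF.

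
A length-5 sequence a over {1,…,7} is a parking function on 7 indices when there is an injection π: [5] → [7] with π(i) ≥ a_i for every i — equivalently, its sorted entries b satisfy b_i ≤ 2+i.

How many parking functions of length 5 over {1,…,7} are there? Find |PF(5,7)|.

12288

|PF| = (8−5)·8^(5−1) = 3·4096 = 12288 [KW]
Example (7,6,3,1,4) → sorted (1,3,4,6,7): b_i ≤ 2+i ∀i, a PF.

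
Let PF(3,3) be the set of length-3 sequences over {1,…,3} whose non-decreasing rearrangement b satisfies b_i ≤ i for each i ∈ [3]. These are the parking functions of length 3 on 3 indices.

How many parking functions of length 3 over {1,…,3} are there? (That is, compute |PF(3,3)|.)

16

#PF = 1·4^2 = 1×16 = 16 (Pollak)
One tuple (3,1,2) → sorted (1,2,3): b_i ≤ i ∀i, a PF.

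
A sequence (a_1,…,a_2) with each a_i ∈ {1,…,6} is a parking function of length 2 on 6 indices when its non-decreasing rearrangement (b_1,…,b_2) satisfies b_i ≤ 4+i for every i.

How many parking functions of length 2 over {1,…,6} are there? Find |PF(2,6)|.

35

|PF| = (6−2+1)·(6+1)^(2−1) = 5 · 7 = 35 (Konheim–Weiss)
Check (3,4) → sorted (3,4): b_i ≤ 4+i ∀i, a PF.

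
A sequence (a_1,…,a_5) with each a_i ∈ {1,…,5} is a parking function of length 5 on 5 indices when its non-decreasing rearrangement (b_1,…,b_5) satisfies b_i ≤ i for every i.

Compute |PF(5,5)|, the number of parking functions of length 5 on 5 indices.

1296

#PF = (6−5)·6^(5−1) = 1×1296 = 1296 (Konheim–Weiss)
E.g. (3,5,1,3,1) → sorted (1,1,3,3,5): b_i ≤ i ∀i, a PF.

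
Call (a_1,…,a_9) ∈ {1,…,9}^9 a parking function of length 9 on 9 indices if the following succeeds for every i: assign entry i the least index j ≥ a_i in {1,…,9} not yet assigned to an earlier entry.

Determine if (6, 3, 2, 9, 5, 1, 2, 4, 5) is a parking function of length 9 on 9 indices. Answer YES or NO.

Sorted: b = (1, 2, 2, 3, 4, 5, 5, 6, 9).
  b_1=1 ≤ 1
  b_2=2 ≤ 2
  b_3=2 ≤ 3
  b_4=3 ≤ 4
  b_5=4 ≤ 5
  b_6=5 ≤ 6
  b_7=5 ≤ 7
  b_8=6 ≤ 8
  b_9=9 ≤ 9
All bounds hold ⇒ YES

YES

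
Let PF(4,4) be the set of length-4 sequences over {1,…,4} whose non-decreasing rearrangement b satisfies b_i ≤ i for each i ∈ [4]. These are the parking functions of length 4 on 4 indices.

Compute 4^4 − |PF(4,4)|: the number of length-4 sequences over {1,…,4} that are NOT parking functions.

131

|PF(4,4)| = (5−4)·5^(4−1) = 1 · 125 = 125 (Pollak)
One tuple (4,4,4,1) → sorted (1,4,4,4): b_2=4>2, not a PF.
Total 256; non-PF = 256−125 = 131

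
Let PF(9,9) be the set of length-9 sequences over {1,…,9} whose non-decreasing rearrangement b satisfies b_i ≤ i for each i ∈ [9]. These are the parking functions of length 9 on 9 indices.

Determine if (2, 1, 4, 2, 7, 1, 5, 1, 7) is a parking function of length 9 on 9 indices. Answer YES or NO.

YES

Sorted: b = (1, 1, 1, 2, 2, 4, 5, 7, 7).
  b_1=1 ≤ 1
  b_2=1 ≤ 2
  b_3=1 ≤ 3
  b_4=2 ≤ 4
  b_5=2 ≤ 5
  b_6=4 ≤ 6
  b_7=5 ≤ 7
  b_8=7 ≤ 8
  b_9=7 ≤ 9
All bounds hold ⇒ YES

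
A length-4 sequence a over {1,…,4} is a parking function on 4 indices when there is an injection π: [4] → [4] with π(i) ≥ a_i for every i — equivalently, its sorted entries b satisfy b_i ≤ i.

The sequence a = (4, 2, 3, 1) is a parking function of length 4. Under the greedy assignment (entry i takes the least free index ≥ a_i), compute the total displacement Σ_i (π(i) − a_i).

Σπ = 4·5/2 = 10 (π permutes [4]); Σa = 4+2+3+1 = 10; disp = 10−10 = 0.

0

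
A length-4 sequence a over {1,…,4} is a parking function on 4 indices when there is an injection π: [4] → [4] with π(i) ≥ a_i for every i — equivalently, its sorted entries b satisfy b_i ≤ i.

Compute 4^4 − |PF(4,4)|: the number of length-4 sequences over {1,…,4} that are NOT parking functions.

|PF(4,4)| = (4+1−4)·(4+1)^{4−1} = 1×125 = 125 (Pollak)
Example (2,3,3,3) → sorted (2,3,3,3): b_1=2>1, not a PF.
So 256 − 125 = 131 fail.

131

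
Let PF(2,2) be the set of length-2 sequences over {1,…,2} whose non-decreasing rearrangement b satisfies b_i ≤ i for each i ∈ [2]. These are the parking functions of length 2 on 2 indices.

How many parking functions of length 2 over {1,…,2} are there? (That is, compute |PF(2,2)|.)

Count = (2+1−2)·(2+1)^{2−1} = 1×3 = 3 (Pollak)
One tuple (1,2) → sorted (1,2): b_i ≤ i ∀i, a PF.

3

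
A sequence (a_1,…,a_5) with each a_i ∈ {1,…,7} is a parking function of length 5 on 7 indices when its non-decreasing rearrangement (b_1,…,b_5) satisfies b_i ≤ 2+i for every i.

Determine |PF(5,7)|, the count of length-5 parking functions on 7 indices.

#PF = (7−5+1)·(7+1)^(5−1) = 3 · 4096 = 12288 [KW]
One tuple (6,3,2,4,5) → sorted (2,3,4,5,6): b_i ≤ 2+i ∀i, a PF.

12288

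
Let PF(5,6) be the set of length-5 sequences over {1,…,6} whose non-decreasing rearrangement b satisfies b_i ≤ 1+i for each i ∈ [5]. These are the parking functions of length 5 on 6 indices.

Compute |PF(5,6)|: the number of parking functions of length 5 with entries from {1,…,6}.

|PF| = (7−5)·7^(5−1) = 2 · 2401 = 4802
Example (3,1,6,3,3) → sorted (1,3,3,3,6): b_i ≤ 1+i ∀i, a PF.

4802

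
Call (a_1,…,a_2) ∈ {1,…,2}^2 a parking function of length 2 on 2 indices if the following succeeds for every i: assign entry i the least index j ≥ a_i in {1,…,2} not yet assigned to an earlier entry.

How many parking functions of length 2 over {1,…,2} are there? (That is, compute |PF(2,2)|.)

3

|PF(2,2)| = (2+1−2)·(2+1)^{2−1} = 1·3 = 3 (Konheim–Weiss)
Check (2,1) → sorted (1,2): b_i ≤ i ∀i, a PF.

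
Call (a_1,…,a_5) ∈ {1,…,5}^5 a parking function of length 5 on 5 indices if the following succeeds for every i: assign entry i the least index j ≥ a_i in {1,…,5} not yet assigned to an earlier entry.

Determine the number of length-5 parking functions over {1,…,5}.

1296

|PF(5,5)| = (5+1−5)·(5+1)^{5−1} = 1 · 1296 = 1296
One tuple (1,2,4,3,2) → sorted (1,2,2,3,4): b_i ≤ i ∀i, a PF.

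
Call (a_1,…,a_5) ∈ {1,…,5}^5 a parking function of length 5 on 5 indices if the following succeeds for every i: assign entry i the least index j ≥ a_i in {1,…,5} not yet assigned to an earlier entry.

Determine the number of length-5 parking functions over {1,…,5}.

Count = (5+1−5)·(5+1)^{5−1} = 1×1296 = 1296 (Konheim–Weiss)
Example (1,3,4,3,1) → sorted (1,1,3,3,4): b_i ≤ i ∀i, a PF.

1296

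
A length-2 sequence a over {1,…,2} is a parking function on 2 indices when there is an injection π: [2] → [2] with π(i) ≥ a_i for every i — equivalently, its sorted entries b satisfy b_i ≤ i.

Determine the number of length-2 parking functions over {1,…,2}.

|PF(2,2)| = (2+1−2)·(2+1)^{2−1} = 1·3 = 3
One tuple (2,1) → sorted (1,2): b_i ≤ i ∀i, a PF.

3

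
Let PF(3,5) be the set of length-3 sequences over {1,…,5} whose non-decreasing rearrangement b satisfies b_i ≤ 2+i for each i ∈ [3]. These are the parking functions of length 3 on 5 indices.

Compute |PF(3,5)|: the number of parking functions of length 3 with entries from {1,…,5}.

|PF| = (6−3)·6^(3−1) = 3 · 36 = 108 (Konheim–Weiss)
Example (1,4,5) → sorted (1,4,5): b_i ≤ 2+i ∀i, a PF.

108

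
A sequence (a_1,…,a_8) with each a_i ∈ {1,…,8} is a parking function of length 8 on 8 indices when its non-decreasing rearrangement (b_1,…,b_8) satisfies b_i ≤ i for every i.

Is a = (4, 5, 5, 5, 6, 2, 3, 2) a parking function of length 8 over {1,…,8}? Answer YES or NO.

NO

Order a: b = (2, 2, 3, 4, 5, 5, 5, 6).
  b_1=2 > 1
  fails at i=1 ⇒ NO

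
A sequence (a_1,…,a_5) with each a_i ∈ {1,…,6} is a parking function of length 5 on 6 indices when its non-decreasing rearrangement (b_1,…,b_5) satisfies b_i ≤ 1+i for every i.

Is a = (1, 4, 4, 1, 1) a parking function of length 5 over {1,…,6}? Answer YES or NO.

YES

Rearranged: b = (1, 1, 1, 4, 4).
  b_1=1 ≤ 2
  b_2=1 ≤ 3
  b_3=1 ≤ 4
  b_4=4 ≤ 5
  b_5=4 ≤ 6
All bounds hold ⇒ YES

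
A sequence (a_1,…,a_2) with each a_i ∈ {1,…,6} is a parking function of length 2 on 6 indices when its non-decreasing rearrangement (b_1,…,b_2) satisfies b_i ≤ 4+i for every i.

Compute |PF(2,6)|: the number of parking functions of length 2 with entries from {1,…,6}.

|PF| = (6+1−2)·(6+1)^{2−1} = 5·7 = 35
Check (2,1) → sorted (1,2): b_i ≤ 4+i ∀i, a PF.

35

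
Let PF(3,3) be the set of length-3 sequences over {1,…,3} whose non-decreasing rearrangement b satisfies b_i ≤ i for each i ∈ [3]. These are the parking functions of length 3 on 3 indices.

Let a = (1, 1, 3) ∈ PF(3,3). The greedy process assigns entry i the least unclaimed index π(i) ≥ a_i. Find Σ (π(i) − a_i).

Σπ(i) = 1+…+3 = 6; Σa = 1+1+3 = 5; disp = 6−5 = 1.

1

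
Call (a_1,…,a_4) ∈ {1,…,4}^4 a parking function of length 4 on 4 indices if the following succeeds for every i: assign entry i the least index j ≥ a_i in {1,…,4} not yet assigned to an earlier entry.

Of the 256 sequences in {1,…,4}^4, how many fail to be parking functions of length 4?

|PF(4,4)| = (4−4+1)·(4+1)^(4−1) = 1×125 = 125
One tuple (4,2,4,3) → sorted (2,3,4,4): b_1=2>1, not a PF.
Total 256; non-PF = 256−125 = 131

131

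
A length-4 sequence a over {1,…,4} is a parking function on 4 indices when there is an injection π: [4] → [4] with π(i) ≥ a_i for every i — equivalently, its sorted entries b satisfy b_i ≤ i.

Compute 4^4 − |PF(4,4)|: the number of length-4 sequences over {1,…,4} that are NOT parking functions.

|PF| = (5−4)·5^(4−1) = 1 · 125 = 125 (Konheim–Weiss)
Check (2,4,3,3) → sorted (2,3,3,4): b_1=2>1, not a PF.
Total 256; non-PF = 256−125 = 131

131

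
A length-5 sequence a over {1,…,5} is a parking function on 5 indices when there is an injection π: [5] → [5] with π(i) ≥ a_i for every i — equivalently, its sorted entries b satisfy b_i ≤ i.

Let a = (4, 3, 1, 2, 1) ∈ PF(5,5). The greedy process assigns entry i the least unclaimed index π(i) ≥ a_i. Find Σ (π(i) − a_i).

Σπ = 5·6/2 = 15 (π permutes [5]); Σa = 4+3+1+2+1 = 11; disp = 15−11 = 4.

4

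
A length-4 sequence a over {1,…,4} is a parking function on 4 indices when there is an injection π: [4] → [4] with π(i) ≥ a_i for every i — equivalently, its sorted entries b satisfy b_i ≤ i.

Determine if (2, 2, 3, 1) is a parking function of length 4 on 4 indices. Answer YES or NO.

YES

Sorted: b = (1, 2, 2, 3).
  b_1=1 ≤ 1
  b_2=2 ≤ 2
  b_3=2 ≤ 3
  b_4=3 ≤ 4
All bounds hold ⇒ YES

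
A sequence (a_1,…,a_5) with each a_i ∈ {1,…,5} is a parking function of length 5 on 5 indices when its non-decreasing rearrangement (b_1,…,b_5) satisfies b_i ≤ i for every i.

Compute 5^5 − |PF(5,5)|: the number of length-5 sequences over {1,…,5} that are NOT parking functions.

#PF = 1·6^4 = 1×1296 = 1296 [KW]
Example (5,1,4,4,1) → sorted (1,1,4,4,5): b_3=4>3, not a PF.
5^5 − 1296 = 3125 − 1296 = 1829

1829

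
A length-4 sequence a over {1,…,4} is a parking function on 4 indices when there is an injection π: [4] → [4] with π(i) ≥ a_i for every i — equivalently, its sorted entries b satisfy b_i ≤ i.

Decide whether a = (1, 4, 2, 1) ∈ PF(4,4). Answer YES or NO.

Rearranged: b = (1, 1, 2, 4).
  b_1=1 ≤ 1
  b_2=1 ≤ 2
  b_3=2 ≤ 3
  b_4=4 ≤ 4
All bounds hold ⇒ YES

YES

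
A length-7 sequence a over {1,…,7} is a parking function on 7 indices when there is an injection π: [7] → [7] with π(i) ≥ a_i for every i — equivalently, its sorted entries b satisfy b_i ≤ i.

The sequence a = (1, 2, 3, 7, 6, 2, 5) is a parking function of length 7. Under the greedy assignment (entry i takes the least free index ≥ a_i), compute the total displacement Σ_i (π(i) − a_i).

Σπ(i) = 1+…+7 = 28; Σa = 1+2+3+7+6+2+5 = 26; disp = 28−26 = 2.

2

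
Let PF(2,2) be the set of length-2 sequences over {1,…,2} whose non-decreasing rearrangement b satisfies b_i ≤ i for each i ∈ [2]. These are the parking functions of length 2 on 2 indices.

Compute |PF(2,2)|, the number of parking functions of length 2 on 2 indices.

3

|PF| = 1·3^1 = 1 · 3 = 3 (Pollak)
Check (2,1) → sorted (1,2): b_i ≤ i ∀i, a PF.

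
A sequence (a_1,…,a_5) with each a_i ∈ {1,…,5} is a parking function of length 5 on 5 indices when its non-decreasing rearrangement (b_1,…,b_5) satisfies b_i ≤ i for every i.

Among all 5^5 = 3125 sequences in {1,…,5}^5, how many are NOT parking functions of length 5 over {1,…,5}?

|PF(5,5)| = (5+1−5)·(5+1)^{5−1} = 1×1296 = 1296 (Pollak)
E.g. (3,2,5,4,3) → sorted (2,3,3,4,5): b_1=2>1, not a PF.
So 3125 − 1296 = 1829 fail.

1829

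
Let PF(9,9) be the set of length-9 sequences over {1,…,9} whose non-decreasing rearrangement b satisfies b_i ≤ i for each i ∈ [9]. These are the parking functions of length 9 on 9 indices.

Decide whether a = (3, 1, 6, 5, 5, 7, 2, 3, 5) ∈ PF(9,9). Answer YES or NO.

Sorted: b = (1, 2, 3, 3, 5, 5, 5, 6, 7).
  b_1=1 ≤ 1
  b_2=2 ≤ 2
  b_3=3 ≤ 3
  b_4=3 ≤ 4
  b_5=5 ≤ 5
  b_6=5 ≤ 6
  b_7=5 ≤ 7
  b_8=6 ≤ 8
  b_9=7 ≤ 9
All bounds hold ⇒ YES

YES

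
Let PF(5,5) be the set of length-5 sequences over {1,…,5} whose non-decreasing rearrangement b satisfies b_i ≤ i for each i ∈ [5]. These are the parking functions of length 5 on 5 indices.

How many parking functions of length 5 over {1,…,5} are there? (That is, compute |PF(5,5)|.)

#PF = 1·6^4 = 1×1296 = 1296 (Konheim–Weiss)
One tuple (2,1,1,3,2) → sorted (1,1,2,2,3): b_i ≤ i ∀i, a PF.

1296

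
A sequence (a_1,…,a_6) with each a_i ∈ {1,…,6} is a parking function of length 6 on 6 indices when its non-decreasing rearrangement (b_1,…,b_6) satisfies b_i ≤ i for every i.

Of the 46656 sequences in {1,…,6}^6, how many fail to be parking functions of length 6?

|PF(6,6)| = (7−6)·7^(6−1) = 1×16807 = 16807
Check (5,1,6,3,6,6) → sorted (1,3,5,6,6,6): b_2=3>2, not a PF.
So 46656 − 16807 = 29849 fail.

29849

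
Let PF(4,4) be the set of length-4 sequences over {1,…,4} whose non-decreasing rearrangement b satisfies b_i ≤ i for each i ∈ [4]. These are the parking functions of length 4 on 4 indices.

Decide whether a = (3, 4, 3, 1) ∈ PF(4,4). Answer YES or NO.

NO

Sorted: b = (1, 3, 3, 4).
  b_1=1 ≤ 1
  b_2=3 > 2
  fails at i=2 ⇒ NO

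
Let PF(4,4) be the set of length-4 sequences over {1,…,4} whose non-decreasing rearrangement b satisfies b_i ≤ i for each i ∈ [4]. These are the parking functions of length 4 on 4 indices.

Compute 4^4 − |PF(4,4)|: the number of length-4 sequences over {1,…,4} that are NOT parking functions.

131

#PF = (4+1−4)·(4+1)^{4−1} = 1 · 125 = 125 (Konheim–Weiss)
Check (4,4,4,4) → sorted (4,4,4,4): b_1=4>1, not a PF.
So 256 − 125 = 131 fail.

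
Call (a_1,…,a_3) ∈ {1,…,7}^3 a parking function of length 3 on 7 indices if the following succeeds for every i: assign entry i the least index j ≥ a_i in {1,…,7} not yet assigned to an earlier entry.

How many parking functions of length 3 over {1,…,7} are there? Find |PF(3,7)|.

|PF(3,7)| = (7−3+1)·(7+1)^(3−1) = 5×64 = 320
One tuple (5,1,4) → sorted (1,4,5): b_i ≤ 4+i ∀i, a PF.

320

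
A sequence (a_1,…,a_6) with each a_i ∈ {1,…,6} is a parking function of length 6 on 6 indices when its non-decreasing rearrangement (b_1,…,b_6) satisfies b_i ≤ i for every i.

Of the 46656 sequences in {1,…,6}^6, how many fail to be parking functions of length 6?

|PF(6,6)| = (6+1−6)·(6+1)^{6−1} = 1×16807 = 16807
E.g. (3,5,3,6,6,4) → sorted (3,3,4,5,6,6): b_1=3>1, not a PF.
So 46656 − 16807 = 29849 fail.

29849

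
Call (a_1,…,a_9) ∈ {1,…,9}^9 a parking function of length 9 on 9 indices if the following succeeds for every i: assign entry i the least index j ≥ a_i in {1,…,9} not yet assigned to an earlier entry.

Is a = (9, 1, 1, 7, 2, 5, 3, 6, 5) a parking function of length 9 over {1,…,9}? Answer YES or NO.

YES

Order a: b = (1, 1, 2, 3, 5, 5, 6, 7, 9).
  b_1=1 ≤ 1
  b_2=1 ≤ 2
  b_3=2 ≤ 3
  b_4=3 ≤ 4
  b_5=5 ≤ 5
  b_6=5 ≤ 6
  b_7=6 ≤ 7
  b_8=7 ≤ 8
  b_9=9 ≤ 9
All bounds hold ⇒ YES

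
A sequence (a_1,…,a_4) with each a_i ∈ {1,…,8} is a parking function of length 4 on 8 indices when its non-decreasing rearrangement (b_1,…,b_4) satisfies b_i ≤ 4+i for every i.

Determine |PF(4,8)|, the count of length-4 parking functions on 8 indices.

3645

Count = (9−4)·9^(4−1) = 5 · 729 = 3645 (Pollak)
One tuple (8,2,7,4) → sorted (2,4,7,8): b_i ≤ 4+i ∀i, a PF.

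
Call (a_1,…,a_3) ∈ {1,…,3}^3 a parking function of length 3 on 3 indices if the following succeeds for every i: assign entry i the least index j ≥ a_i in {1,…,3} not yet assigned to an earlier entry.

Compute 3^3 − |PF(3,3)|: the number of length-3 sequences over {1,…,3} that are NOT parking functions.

|PF| = 1·4^2 = 1·16 = 16 (Pollak)
Example (2,2,3) → sorted (2,2,3): b_1=2>1, not a PF.
So 27 − 16 = 11 fail.

11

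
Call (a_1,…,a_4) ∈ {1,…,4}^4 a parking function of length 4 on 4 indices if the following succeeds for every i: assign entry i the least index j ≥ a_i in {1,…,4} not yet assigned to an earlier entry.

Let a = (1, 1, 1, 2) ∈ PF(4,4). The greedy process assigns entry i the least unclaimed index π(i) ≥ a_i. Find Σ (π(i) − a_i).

5

Σπ(i) = 1+…+4 = 10; Σa = 1+1+1+2 = 5; disp = 10−5 = 5.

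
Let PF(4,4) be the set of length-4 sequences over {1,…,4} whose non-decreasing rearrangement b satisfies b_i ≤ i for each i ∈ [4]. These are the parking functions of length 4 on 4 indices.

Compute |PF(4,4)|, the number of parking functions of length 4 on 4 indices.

|PF(4,4)| = 1·5^3 = 1·125 = 125 (Pollak)
Check (1,3,1,4) → sorted (1,1,3,4): b_i ≤ i ∀i, a PF.

125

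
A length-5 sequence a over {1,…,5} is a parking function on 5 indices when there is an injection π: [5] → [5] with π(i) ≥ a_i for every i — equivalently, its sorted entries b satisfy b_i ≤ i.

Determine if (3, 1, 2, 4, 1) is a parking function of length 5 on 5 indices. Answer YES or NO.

YES

Sorted: b = (1, 1, 2, 3, 4).
  b_1=1 ≤ 1
  b_2=1 ≤ 2
  b_3=2 ≤ 3
  b_4=3 ≤ 4
  b_5=4 ≤ 5
All bounds hold ⇒ YES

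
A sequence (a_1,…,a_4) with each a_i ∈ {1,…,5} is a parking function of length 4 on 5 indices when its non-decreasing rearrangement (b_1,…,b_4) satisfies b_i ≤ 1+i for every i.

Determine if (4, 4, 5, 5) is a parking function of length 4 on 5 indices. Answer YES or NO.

Rearranged: b = (4, 4, 5, 5).
  b_1=4 > 2
  fails at i=1 ⇒ NO

NO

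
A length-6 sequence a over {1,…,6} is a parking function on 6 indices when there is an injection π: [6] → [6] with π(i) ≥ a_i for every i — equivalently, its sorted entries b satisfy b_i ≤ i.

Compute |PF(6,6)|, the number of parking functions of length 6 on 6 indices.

16807

#PF = (6+1−6)·(6+1)^{6−1} = 1×16807 = 16807
Check (4,1,5,1,2,1) → sorted (1,1,1,2,4,5): b_i ≤ i ∀i, a PF.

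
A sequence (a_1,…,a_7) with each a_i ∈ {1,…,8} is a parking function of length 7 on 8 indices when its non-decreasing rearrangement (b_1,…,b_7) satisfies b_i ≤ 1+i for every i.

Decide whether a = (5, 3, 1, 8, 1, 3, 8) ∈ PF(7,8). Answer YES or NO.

Order a: b = (1, 1, 3, 3, 5, 8, 8).
  b_1=1 ≤ 2
  b_2=1 ≤ 3
  b_3=3 ≤ 4
  b_4=3 ≤ 5
  b_5=5 ≤ 6
  b_6=8 > 7
  fails at i=6 ⇒ NO

NO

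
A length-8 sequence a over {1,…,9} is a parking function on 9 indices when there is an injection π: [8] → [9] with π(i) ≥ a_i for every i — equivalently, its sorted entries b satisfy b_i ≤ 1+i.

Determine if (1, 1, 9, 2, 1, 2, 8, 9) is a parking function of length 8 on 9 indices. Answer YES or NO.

Rearranged: b = (1, 1, 1, 2, 2, 8, 9, 9).
  b_1=1 ≤ 2
  b_2=1 ≤ 3
  b_3=1 ≤ 4
  b_4=2 ≤ 5
  b_5=2 ≤ 6
  b_6=8 > 7
  fails at i=6 ⇒ NO

NO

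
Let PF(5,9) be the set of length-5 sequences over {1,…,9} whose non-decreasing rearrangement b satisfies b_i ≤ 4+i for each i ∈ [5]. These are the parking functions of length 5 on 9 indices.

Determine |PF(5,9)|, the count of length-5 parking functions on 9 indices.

Count = (9+1−5)·(9+1)^{5−1} = 5×10000 = 50000 [KW]
One tuple (6,1,4,2,9) → sorted (1,2,4,6,9): b_i ≤ 4+i ∀i, a PF.

50000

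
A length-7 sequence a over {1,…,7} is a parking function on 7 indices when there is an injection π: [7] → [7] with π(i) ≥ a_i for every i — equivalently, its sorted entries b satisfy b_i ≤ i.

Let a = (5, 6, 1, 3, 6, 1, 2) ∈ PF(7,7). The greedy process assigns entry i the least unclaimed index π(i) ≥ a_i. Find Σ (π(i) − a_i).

4

Σπ = 7·8/2 = 28 (π permutes [7]); Σa = 5+6+1+3+6+1+2 = 24; disp = 28−24 = 4.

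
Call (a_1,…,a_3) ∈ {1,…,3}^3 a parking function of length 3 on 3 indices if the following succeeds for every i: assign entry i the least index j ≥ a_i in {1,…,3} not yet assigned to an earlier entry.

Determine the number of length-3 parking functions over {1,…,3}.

#PF = 1·4^2 = 1×16 = 16
Example (1,2,2) → sorted (1,2,2): b_i ≤ i ∀i, a PF.

16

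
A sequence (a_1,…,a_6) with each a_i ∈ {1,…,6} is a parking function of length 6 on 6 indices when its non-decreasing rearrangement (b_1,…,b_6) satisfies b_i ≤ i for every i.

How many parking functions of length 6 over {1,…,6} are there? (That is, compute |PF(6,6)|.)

16807

#PF = (7−6)·7^(6−1) = 1·16807 = 16807 (Konheim–Weiss)
One tuple (3,1,5,1,6,2) → sorted (1,1,2,3,5,6): b_i ≤ i ∀i, a PF.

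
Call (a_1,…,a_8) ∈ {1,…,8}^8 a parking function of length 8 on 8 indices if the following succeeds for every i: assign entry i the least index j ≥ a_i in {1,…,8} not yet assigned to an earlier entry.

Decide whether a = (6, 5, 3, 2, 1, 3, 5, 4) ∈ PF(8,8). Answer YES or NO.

Rearranged: b = (1, 2, 3, 3, 4, 5, 5, 6).
  b_1=1 ≤ 1
  b_2=2 ≤ 2
  b_3=3 ≤ 3
  b_4=3 ≤ 4
  b_5=4 ≤ 5
  b_6=5 ≤ 6
  b_7=5 ≤ 7
  b_8=6 ≤ 8
All bounds hold ⇒ YES

YES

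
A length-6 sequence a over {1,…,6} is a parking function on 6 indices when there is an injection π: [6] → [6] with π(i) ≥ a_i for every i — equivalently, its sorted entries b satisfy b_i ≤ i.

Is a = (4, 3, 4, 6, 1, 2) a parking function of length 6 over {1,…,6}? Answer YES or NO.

Rearranged: b = (1, 2, 3, 4, 4, 6).
  b_1=1 ≤ 1
  b_2=2 ≤ 2
  b_3=3 ≤ 3
  b_4=4 ≤ 4
  b_5=4 ≤ 5
  b_6=6 ≤ 6
All bounds hold ⇒ YES

YES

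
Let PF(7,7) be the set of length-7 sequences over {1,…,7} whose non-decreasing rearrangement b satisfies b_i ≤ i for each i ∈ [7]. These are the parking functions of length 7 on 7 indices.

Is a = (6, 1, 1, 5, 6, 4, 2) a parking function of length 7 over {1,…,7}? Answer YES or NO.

YES

Order a: b = (1, 1, 2, 4, 5, 6, 6).
  b_1=1 ≤ 1
  b_2=1 ≤ 2
  b_3=2 ≤ 3
  b_4=4 ≤ 4
  b_5=5 ≤ 5
  b_6=6 ≤ 6
  b_7=6 ≤ 7
All bounds hold ⇒ YES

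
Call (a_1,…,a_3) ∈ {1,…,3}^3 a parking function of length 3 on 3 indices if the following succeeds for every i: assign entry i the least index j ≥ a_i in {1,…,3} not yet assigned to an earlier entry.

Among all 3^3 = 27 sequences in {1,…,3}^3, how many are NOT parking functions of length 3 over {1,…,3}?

|PF(3,3)| = (3+1−3)·(3+1)^{3−1} = 1·16 = 16 [KW]
E.g. (3,2,2) → sorted (2,2,3): b_1=2>1, not a PF.
So 27 − 16 = 11 fail.

11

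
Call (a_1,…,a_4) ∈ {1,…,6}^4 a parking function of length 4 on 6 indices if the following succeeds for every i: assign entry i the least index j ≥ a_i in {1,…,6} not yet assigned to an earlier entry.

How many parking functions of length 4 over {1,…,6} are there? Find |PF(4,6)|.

1029

#PF = (6+1−4)·(6+1)^{4−1} = 3 · 343 = 1029 (Pollak)
E.g. (3,1,5,3) → sorted (1,3,3,5): b_i ≤ 2+i ∀i, a PF.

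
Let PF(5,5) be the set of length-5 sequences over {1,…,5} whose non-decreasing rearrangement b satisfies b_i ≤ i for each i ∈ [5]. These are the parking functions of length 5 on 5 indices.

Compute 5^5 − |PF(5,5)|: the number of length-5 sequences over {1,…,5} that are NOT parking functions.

1829

|PF(5,5)| = (5−5+1)·(5+1)^(5−1) = 1 · 1296 = 1296
One tuple (4,1,4,5,5) → sorted (1,4,4,5,5): b_2=4>2, not a PF.
Total 3125; non-PF = 3125−1296 = 1829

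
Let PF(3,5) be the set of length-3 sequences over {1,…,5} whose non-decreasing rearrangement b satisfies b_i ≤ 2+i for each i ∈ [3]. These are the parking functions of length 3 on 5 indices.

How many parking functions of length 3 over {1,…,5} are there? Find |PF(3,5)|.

|PF| = (5+1−3)·(5+1)^{3−1} = 3×36 = 108 (Pollak)
One tuple (4,1,1) → sorted (1,1,4): b_i ≤ 2+i ∀i, a PF.

108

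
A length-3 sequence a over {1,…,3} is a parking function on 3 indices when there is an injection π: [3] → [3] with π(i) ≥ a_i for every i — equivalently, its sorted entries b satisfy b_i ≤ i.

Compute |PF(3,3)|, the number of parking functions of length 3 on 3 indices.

Count = 1·4^2 = 1×16 = 16 [KW]
Check (1,2,2) → sorted (1,2,2): b_i ≤ i ∀i, a PF.

16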